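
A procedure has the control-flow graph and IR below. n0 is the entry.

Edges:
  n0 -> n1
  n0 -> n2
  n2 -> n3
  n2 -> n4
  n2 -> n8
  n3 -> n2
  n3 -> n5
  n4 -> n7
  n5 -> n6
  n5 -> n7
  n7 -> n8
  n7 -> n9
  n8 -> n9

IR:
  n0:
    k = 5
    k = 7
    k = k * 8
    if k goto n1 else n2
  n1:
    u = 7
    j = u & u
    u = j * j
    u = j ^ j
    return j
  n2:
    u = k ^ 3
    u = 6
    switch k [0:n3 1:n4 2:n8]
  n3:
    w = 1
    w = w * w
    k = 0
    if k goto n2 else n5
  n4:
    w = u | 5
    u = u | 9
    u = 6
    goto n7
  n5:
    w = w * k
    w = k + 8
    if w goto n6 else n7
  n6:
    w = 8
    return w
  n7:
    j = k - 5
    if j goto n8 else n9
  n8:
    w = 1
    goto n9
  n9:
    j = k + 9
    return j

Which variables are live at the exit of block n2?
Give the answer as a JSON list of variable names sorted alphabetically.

Answer: ["k", "u"]

Derivation:
Block summaries:
  n0 def {k} use ∅
  n1 def {j,u} use ∅
  n2 def {u} use {k}
  n3 def {k,w} use ∅
  n4 def {u,w} use {u}
  n5 def {w} use {k,w}
  n6 def {w} use ∅
  n7 def {j} use {k}
  n8 def {w} use ∅
  n9 def {j} use {k}

Live sets:
  live n0: ∅→{k}
  live n1: ∅→∅
  live n2: {k}→{k,u}
  live n3: ∅→{k,w}
  live n4: {k,u}→{k}
  live n5: {k,w}→{k}
  live n6: ∅→∅
  live n7: {k}→{k}
  live n8: {k}→{k}
  live n9: {k}→∅

live-out(n2) = ["k", "u"]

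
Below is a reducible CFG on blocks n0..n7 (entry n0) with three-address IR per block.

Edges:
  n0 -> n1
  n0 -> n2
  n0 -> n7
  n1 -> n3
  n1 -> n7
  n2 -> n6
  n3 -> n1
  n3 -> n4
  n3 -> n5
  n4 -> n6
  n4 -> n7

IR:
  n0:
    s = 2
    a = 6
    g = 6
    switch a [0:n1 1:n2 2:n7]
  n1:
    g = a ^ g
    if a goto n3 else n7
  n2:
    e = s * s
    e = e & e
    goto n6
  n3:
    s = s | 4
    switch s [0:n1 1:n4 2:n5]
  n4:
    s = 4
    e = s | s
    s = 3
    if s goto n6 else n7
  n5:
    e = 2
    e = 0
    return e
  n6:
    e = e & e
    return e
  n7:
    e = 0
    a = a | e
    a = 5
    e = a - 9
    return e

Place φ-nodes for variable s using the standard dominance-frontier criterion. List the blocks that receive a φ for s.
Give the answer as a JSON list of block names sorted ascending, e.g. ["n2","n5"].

idom tree: n1←n0 n2←n0 n3←n1 n4←n3 n5←n3 n6←n0 n7←n0
Dom at joins:
  n1: preds {n0,n3}: {n0} ∩ {n0,n1,n3} = {n0}; idom=n0
  n6: preds {n2,n4}: {n0,n2} ∩ {n0,n1,n3,n4} = {n0}; idom=n0
  n7: preds {n0,n1,n4}: {n0} ∩ {n0,n1} ∩ {n0,n1,n3,n4} = {n0}; idom=n0

DF walk-up:
  join n1 pred n0: · stop@n0
  join n1 pred n3: n3→n1 stop@n0
  join n6 pred n2: n2 stop@n0
  join n6 pred n4: n4→n3→n1 stop@n0
  join n7 pred n0: · stop@n0
  join n7 pred n1: n1 stop@n0
  join n7 pred n4: n4→n3→n1 stop@n0
  DF(n0)=∅
  DF(n1)={n1,n6,n7}
  DF(n2)={n6}
  DF(n3)={n1,n6,n7}
  DF(n4)={n6,n7}
  DF(n5)=∅
  DF(n6)=∅
  DF(n7)=∅

φ for s: defs {n0,n3,n4}
  DF⁺ = {n1,n6,n7}

Answer: ["n1", "n6", "n7"]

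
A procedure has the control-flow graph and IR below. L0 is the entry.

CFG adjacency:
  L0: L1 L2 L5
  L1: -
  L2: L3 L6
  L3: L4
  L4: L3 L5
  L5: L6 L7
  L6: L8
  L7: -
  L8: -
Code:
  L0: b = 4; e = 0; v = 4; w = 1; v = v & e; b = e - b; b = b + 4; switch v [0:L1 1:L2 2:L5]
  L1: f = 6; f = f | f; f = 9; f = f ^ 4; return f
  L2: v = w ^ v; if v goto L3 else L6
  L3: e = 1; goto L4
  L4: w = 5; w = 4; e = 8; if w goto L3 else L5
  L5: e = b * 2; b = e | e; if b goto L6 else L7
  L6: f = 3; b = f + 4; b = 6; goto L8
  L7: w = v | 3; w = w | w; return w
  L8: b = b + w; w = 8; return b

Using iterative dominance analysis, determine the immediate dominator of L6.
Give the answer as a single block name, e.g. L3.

idom tree: L1←L0 L2←L0 L3←L2 L4←L3 L5←L0 L6←L0 L7←L5 L8←L6
Dom at joins:
  L3: preds {L2,L4}: {L0,L2} ∩ {L0,L2,L3,L4} = {L0,L2}; idom=L2
  L5: preds {L0,L4}: {L0} ∩ {L0,L2,L3,L4} = {L0}; idom=L0
  L6: preds {L2,L5}: {L0,L2} ∩ {L0,L5} = {L0}; idom=L0

idom(L6) = L0

Answer: L0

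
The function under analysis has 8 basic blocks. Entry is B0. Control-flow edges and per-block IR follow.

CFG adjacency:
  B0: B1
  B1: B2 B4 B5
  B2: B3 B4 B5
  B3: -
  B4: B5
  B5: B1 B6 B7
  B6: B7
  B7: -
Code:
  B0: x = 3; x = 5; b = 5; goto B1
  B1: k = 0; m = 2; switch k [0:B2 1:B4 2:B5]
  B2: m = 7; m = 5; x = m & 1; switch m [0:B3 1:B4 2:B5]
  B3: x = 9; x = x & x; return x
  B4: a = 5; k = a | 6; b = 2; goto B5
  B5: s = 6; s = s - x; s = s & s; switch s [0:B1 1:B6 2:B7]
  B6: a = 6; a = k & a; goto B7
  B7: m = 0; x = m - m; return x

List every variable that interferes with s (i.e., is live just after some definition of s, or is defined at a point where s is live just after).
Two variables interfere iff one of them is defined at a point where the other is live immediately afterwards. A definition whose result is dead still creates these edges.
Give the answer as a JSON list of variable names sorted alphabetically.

Answer: ["k", "x"]

Working:
Block summaries:
  B0: {b,x} / ∅
  B1: {k,m} / ∅
  B2: {m,x} / ∅
  B3: {x} / ∅
  B4: {a,b,k} / ∅
  B5: {s} / {x}
  B6: {a} / {k}
  B7: {m,x} / ∅

Live sets:
  B0: in=∅ out={x}
  B1: in={x} out={k,x}
  B2: in={k} out={k,x}
  B3: in=∅ out=∅
  B4: in={x} out={k,x}
  B5: in={k,x} out={k,x}
  B6: in={k} out=∅
  B7: in=∅ out=∅

Interference:
  a — {k,x}
  b — {k,x}
  k — {a,b,m,s,x}
  m — {k,x}
  s — {k,x}
  x — {a,b,k,m,s}

N(s) = ["k", "x"]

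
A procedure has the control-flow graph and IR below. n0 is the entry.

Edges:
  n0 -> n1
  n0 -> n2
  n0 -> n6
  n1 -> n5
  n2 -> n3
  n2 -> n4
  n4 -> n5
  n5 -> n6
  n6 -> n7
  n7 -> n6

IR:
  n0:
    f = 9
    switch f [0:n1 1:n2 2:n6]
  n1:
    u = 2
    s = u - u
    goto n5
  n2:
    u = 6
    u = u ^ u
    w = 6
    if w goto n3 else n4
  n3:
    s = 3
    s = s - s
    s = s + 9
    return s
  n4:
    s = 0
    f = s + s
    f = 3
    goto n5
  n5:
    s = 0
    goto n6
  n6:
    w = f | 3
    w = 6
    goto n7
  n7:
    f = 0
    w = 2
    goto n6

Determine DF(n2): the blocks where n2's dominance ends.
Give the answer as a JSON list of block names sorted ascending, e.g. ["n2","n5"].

idom tree: n1←n0 n2←n0 n3←n2 n4←n2 n5←n0 n6←n0 n7←n6
Dom at joins:
  n5: preds {n1,n4}: {n0,n1} ∩ {n0,n2,n4} = {n0}; idom=n0
  n6: preds {n0,n5,n7}: {n0} ∩ {n0,n5} ∩ {n0,n6,n7} = {n0}; idom=n0

DF walk-up:
  join n5 pred n1: n1 stop@n0
  join n5 pred n4: n4→n2 stop@n0
  join n6 pred n0: · stop@n0
  join n6 pred n5: n5 stop@n0
  join n6 pred n7: n7→n6 stop@n0
  n0 → ∅
  n1 → {n5}
  n2 → {n5}
  n3 → ∅
  n4 → {n5}
  n5 → {n6}
  n6 → {n6}
  n7 → {n6}

DF(n2) = ["n5"]

Answer: ["n5"]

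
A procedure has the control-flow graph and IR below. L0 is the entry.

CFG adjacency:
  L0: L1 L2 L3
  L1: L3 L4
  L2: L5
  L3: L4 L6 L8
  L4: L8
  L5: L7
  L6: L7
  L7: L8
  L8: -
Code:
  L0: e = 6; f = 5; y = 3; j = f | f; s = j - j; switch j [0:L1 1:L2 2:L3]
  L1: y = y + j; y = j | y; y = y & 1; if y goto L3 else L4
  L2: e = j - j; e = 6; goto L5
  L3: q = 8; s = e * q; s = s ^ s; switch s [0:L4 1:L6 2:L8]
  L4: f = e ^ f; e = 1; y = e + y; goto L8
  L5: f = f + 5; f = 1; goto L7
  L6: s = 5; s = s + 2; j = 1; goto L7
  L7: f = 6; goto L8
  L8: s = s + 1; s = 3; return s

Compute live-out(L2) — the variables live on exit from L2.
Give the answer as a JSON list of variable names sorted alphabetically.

Answer: ["f", "s"]

Analysis:
Block summaries:
  L0 def {e,f,j,s,y} use ∅
  L1 def {y} use {j,y}
  L2 def {e} use {j}
  L3 def {q,s} use {e}
  L4 def {e,f,y} use {e,f,y}
  L5 def {f} use {f}
  L6 def {j,s} use ∅
  L7 def {f} use ∅
  L8 def {s} use {s}

Liveness:
  live L0: ∅→{e,f,j,s,y}
  live L1: {e,f,j,s,y}→{e,f,s,y}
  live L2: {f,j,s}→{f,s}
  live L3: {e,f,y}→{e,f,s,y}
  live L4: {e,f,s,y}→{s}
  live L5: {f,s}→{s}
  live L6: ∅→{s}
  live L7: {s}→{s}
  live L8: {s}→∅

live-out(L2) = ["f", "s"]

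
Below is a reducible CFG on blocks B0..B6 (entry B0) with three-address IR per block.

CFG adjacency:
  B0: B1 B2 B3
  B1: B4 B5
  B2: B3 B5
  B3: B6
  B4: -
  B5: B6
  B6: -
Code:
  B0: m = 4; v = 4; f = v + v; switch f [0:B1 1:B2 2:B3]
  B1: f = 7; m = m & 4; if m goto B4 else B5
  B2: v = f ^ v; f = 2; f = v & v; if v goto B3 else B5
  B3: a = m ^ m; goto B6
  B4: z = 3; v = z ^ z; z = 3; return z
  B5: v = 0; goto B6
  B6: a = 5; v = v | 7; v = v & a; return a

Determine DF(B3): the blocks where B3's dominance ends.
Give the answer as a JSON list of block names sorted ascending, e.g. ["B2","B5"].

Answer: ["B6"]

Analysis:
idom tree: B1←B0 B2←B0 B3←B0 B4←B1 B5←B0 B6←B0
Join-block Dom:
  B3: preds {B0,B2}: {B0} ∩ {B0,B2} = {B0}; idom=B0
  B5: preds {B1,B2}: {B0,B1} ∩ {B0,B2} = {B0}; idom=B0
  B6: preds {B3,B5}: {B0,B3} ∩ {B0,B5} = {B0}; idom=B0

DF walk-up:
  join B3 pred B0: · stop@B0
  join B3 pred B2: B2 stop@B0
  join B5 pred B1: B1 stop@B0
  join B5 pred B2: B2 stop@B0
  join B6 pred B3: B3 stop@B0
  join B6 pred B5: B5 stop@B0
  B0: DF=∅
  B1: DF={B5}
  B2: DF={B3,B5}
  B3: DF={B6}
  B4: DF=∅
  B5: DF={B6}
  B6: DF=∅

DF(B3) = ["B6"]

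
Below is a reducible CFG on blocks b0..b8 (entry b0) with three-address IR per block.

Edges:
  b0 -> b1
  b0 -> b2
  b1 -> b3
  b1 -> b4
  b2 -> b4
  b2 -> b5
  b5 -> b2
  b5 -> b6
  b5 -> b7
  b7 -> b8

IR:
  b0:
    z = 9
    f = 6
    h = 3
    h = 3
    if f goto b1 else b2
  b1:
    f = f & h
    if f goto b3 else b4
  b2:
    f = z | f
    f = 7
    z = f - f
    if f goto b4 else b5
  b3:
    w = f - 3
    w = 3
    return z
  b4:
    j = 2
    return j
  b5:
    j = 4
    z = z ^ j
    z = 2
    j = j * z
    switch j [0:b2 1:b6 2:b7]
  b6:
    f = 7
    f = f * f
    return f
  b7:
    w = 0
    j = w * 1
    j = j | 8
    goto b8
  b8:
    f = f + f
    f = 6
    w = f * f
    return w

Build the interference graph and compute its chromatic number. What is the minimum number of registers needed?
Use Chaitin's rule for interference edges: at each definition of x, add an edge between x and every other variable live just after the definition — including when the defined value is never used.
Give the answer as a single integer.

Answer: 3

Working:
def/use:
  b0: {f,h,z} / ∅
  b1: {f} / {f,h}
  b2: {f,z} / {f,z}
  b3: {w} / {f,z}
  b4: {j} / ∅
  b5: {j,z} / {z}
  b6: {f} / ∅
  b7: {j,w} / ∅
  b8: {f,w} / {f}

Backward fixpoint:
  live b0: ∅→{f,h,z}
  live b1: {f,h,z}→{f,z}
  live b2: {f,z}→{f,z}
  live b3: {f,z}→∅
  live b4: ∅→∅
  live b5: {f,z}→{f,z}
  live b6: ∅→∅
  live b7: {f}→{f}
  live b8: {f}→∅

Interference:
  f — {h,j,w,z}
  h — {f,z}
  j — {f,z}
  w — {f,z}
  z — {f,h,j,w}

Colouring:
  {f,h,z} pairwise interfere (3-clique) ⇒ χ ≥ 3
  assign f→R0 h→R2 j→R2 w→R2 z→R1 — no edge inside a register ⇒ χ ≤ 3
  χ = 3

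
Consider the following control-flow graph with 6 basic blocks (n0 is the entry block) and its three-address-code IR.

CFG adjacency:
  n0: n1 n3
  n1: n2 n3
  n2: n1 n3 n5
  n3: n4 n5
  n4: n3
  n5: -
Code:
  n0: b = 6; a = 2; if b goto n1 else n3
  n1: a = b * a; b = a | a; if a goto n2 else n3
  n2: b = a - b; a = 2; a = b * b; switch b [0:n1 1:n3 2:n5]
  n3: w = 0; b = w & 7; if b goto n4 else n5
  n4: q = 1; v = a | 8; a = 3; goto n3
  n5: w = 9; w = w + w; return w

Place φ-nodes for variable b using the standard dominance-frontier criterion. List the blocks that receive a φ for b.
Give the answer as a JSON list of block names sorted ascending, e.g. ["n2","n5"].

Answer: ["n1", "n3", "n5"]

Working:
idom tree: n1←n0 n2←n1 n3←n0 n4←n3 n5←n0
Dom at joins:
  n1: preds {n0,n2}: {n0} ∩ {n0,n1,n2} = {n0}; idom=n0
  n3: preds {n0,n1,n2,n4}: {n0} ∩ {n0,n1} ∩ {n0,n1,n2} ∩ {n0,n3,n4} = {n0}; idom=n0
  n5: preds {n2,n3}: {n0,n1,n2} ∩ {n0,n3} = {n0}; idom=n0

DF walk-up:
  join n1 pred n0: · stop@n0
  join n1 pred n2: n2→n1 stop@n0
  join n3 pred n0: · stop@n0
  join n3 pred n1: n1 stop@n0
  join n3 pred n2: n2→n1 stop@n0
  join n3 pred n4: n4→n3 stop@n0
  join n5 pred n2: n2→n1 stop@n0
  join n5 pred n3: n3 stop@n0
  n0: DF=∅
  n1: DF={n1,n3,n5}
  n2: DF={n1,n3,n5}
  n3: DF={n3,n5}
  n4: DF={n3}
  n5: DF=∅

φ for b: defs {n0,n1,n2,n3}
  DF⁺ = {n1,n3,n5}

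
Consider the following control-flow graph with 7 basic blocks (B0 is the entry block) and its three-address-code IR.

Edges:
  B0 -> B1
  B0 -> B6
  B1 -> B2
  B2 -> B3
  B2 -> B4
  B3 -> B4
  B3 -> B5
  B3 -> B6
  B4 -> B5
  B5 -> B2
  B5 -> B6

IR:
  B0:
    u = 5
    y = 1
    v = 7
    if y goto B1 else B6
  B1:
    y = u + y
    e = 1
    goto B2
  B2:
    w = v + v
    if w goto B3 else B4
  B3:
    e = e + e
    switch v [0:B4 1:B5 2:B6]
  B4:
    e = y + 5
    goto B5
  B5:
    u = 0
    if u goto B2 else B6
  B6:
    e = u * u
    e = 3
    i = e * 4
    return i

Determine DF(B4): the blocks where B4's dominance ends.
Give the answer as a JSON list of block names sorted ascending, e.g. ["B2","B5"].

Answer: ["B5"]

Analysis:
idom tree: B1←B0 B2←B1 B3←B2 B4←B2 B5←B2 B6←B0
Dom∩ at merges:
  B2: preds {B1,B5}: {B0,B1} ∩ {B0,B1,B2,B5} = {B0,B1}; idom=B1
  B4: preds {B2,B3}: {B0,B1,B2} ∩ {B0,B1,B2,B3} = {B0,B1,B2}; idom=B2
  B5: preds {B3,B4}: {B0,B1,B2,B3} ∩ {B0,B1,B2,B4} = {B0,B1,B2}; idom=B2
  B6: preds {B0,B3,B5}: {B0} ∩ {B0,B1,B2,B3} ∩ {B0,B1,B2,B5} = {B0}; idom=B0

Frontier:
  join B2 pred B1: · stop@B1
  join B2 pred B5: B5→B2 stop@B1
  join B4 pred B2: · stop@B2
  join B4 pred B3: B3 stop@B2
  join B5 pred B3: B3 stop@B2
  join B5 pred B4: B4 stop@B2
  join B6 pred B0: · stop@B0
  join B6 pred B3: B3→B2→B1 stop@B0
  join B6 pred B5: B5→B2→B1 stop@B0
  B0 → ∅
  B1 → {B6}
  B2 → {B2,B6}
  B3 → {B4,B5,B6}
  B4 → {B5}
  B5 → {B2,B6}
  B6 → ∅

DF(B4) = ["B5"]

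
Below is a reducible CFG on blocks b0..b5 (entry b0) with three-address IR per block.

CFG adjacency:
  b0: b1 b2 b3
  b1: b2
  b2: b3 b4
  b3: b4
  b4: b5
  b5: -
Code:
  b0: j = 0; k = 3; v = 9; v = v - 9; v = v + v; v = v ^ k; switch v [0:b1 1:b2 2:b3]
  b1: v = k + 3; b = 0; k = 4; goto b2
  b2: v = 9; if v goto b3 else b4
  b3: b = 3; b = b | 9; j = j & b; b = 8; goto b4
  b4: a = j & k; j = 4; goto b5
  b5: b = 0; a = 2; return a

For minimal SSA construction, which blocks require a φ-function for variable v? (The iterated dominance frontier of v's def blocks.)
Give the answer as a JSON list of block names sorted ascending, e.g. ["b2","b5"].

idom tree: b1←b0 b2←b0 b3←b0 b4←b0 b5←b4
Dom∩ at merges:
  b2: preds {b0,b1}: {b0} ∩ {b0,b1} = {b0}; idom=b0
  b3: preds {b0,b2}: {b0} ∩ {b0,b2} = {b0}; idom=b0
  b4: preds {b2,b3}: {b0,b2} ∩ {b0,b3} = {b0}; idom=b0

Frontier:
  b2←b0: walk · to b0
  b2←b1: walk b1 to b0
  b3←b0: walk · to b0
  b3←b2: walk b2 to b0
  b4←b2: walk b2 to b0
  b4←b3: walk b3 to b0
  DF(b0)=∅
  DF(b1)={b2}
  DF(b2)={b3,b4}
  DF(b3)={b4}
  DF(b4)=∅
  DF(b5)=∅

φ for v: defs {b0,b1,b2}
  DF⁺ = {b2,b3,b4}

Answer: ["b2", "b3", "b4"]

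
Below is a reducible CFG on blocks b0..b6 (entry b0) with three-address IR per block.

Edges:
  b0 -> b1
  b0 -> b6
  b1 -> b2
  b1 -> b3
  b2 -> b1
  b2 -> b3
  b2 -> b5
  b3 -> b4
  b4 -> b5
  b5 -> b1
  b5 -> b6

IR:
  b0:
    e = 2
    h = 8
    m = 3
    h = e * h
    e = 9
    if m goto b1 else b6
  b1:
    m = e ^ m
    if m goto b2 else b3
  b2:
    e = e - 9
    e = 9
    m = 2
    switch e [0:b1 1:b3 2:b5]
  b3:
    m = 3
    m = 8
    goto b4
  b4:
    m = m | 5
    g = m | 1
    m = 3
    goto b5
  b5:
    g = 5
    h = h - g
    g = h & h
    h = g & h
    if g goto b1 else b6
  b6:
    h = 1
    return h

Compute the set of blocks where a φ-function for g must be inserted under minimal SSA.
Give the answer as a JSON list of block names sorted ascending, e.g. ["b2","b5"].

idom tree: b1←b0 b2←b1 b3←b1 b4←b3 b5←b1 b6←b0
Dom at joins:
  b1: preds {b0,b2,b5}: {b0} ∩ {b0,b1,b2} ∩ {b0,b1,b5} = {b0}; idom=b0
  b3: preds {b1,b2}: {b0,b1} ∩ {b0,b1,b2} = {b0,b1}; idom=b1
  b5: preds {b2,b4}: {b0,b1,b2} ∩ {b0,b1,b3,b4} = {b0,b1}; idom=b1
  b6: preds {b0,b5}: {b0} ∩ {b0,b1,b5} = {b0}; idom=b0

DF derivation:
  b1←b0: walk · to b0
  b1←b2: walk b2→b1 to b0
  b1←b5: walk b5→b1 to b0
  b3←b1: walk · to b1
  b3←b2: walk b2 to b1
  b5←b2: walk b2 to b1
  b5←b4: walk b4→b3 to b1
  b6←b0: walk · to b0
  b6←b5: walk b5→b1 to b0
  DF(b0)=∅
  DF(b1)={b1,b6}
  DF(b2)={b1,b3,b5}
  DF(b3)={b5}
  DF(b4)={b5}
  DF(b5)={b1,b6}
  DF(b6)=∅

φ for g: defs {b4,b5}
  DF⁺ = {b1,b5,b6}

Answer: ["b1", "b5", "b6"]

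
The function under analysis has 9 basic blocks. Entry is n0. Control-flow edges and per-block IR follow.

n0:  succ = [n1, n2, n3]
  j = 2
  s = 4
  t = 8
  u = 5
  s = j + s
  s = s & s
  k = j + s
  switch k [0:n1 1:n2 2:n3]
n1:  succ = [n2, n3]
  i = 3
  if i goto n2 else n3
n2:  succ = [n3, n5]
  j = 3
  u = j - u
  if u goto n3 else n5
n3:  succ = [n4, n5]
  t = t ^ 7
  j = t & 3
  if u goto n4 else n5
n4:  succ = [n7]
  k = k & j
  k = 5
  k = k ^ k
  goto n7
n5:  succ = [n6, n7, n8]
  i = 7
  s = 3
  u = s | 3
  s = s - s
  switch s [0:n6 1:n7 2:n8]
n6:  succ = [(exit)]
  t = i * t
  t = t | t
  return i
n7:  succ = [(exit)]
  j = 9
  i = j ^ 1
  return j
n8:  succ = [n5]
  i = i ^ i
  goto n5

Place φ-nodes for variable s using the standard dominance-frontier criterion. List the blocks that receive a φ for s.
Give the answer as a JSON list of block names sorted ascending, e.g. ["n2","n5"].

idom tree: n1←n0 n2←n0 n3←n0 n4←n3 n5←n0 n6←n5 n7←n0 n8←n5
Join-block Dom:
  n2: preds {n0,n1}: {n0} ∩ {n0,n1} = {n0}; idom=n0
  n3: preds {n0,n1,n2}: {n0} ∩ {n0,n1} ∩ {n0,n2} = {n0}; idom=n0
  n5: preds {n2,n3,n8}: {n0,n2} ∩ {n0,n3} ∩ {n0,n5,n8} = {n0}; idom=n0
  n7: preds {n4,n5}: {n0,n3,n4} ∩ {n0,n5} = {n0}; idom=n0

DF derivation:
  join n2 pred n0: · stop@n0
  join n2 pred n1: n1 stop@n0
  join n3 pred n0: · stop@n0
  join n3 pred n1: n1 stop@n0
  join n3 pred n2: n2 stop@n0
  join n5 pred n2: n2 stop@n0
  join n5 pred n3: n3 stop@n0
  join n5 pred n8: n8→n5 stop@n0
  join n7 pred n4: n4→n3 stop@n0
  join n7 pred n5: n5 stop@n0
  n0 → ∅
  n1 → {n2,n3}
  n2 → {n3,n5}
  n3 → {n5,n7}
  n4 → {n7}
  n5 → {n5,n7}
  n6 → ∅
  n7 → ∅
  n8 → {n5}

φ for s: defs {n0,n5}
  DF⁺ = {n5,n7}

Answer: ["n5", "n7"]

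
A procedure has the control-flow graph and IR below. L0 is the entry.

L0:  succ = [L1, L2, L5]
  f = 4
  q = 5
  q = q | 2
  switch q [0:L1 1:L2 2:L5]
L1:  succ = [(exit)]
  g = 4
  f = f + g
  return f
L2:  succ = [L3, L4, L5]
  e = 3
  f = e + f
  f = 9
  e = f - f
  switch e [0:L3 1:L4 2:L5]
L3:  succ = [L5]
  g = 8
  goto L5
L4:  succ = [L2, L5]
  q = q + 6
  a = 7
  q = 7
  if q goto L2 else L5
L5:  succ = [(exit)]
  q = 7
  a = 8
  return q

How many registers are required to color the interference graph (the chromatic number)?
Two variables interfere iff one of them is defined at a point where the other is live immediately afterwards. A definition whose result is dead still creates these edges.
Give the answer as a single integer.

Answer: 3

Working:
Per-block:
  L0 def {f,q} use ∅
  L1 def {f,g} use {f}
  L2 def {e,f} use {f}
  L3 def {g} use ∅
  L4 def {a,q} use {q}
  L5 def {a,q} use ∅

Backward fixpoint:
  L0: in=∅ out={f,q}
  L1: in={f} out=∅
  L2: in={f,q} out={f,q}
  L3: in=∅ out=∅
  L4: in={f,q} out={f,q}
  L5: in=∅ out=∅

Interference:
  a: {f,q}
  e: {f,q}
  f: {a,e,g,q}
  g: {f}
  q: {a,e,f}

Registers:
  lower bound: {a,f,q} mutually conflict ⇒ χ ≥ 3
  3-colouring: r0={f}  r1={g,q}  r2={a,e}
  χ = 3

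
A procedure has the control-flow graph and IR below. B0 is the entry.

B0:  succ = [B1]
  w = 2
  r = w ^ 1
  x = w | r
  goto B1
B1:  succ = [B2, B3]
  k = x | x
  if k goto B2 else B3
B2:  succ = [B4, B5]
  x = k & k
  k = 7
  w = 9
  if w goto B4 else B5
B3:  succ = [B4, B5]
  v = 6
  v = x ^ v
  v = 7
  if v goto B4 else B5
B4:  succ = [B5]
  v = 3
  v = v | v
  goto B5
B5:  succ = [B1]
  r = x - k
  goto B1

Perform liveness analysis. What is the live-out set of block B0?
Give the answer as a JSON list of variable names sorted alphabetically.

Block summaries:
  B0 def {r,w,x} use ∅
  B1 def {k} use {x}
  B2 def {k,w,x} use {k}
  B3 def {v} use {x}
  B4 def {v} use ∅
  B5 def {r} use {k,x}

Live sets:
  live B0: ∅→{x}
  live B1: {x}→{k,x}
  live B2: {k}→{k,x}
  live B3: {k,x}→{k,x}
  live B4: {k,x}→{k,x}
  live B5: {k,x}→{x}

live-out(B0) = ["x"]

Answer: ["x"]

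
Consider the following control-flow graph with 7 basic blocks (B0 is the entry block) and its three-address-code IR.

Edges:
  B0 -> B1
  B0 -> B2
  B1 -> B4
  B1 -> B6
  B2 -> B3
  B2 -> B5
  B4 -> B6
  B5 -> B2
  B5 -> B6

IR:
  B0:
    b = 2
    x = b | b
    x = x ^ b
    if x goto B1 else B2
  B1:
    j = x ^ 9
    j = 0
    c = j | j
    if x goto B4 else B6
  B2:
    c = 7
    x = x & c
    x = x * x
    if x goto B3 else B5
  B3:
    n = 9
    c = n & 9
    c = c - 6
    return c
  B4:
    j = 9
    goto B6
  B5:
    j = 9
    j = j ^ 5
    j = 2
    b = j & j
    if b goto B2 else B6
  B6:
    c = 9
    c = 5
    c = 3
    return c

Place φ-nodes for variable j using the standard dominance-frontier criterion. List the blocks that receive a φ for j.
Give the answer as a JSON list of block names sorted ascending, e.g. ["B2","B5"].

idom tree: B1←B0 B2←B0 B3←B2 B4←B1 B5←B2 B6←B0
Dom∩ at merges:
  B2: preds {B0,B5}: {B0} ∩ {B0,B2,B5} = {B0}; idom=B0
  B6: preds {B1,B4,B5}: {B0,B1} ∩ {B0,B1,B4} ∩ {B0,B2,B5} = {B0}; idom=B0

DF derivation:
  join B2 pred B0: · stop@B0
  join B2 pred B5: B5→B2 stop@B0
  join B6 pred B1: B1 stop@B0
  join B6 pred B4: B4→B1 stop@B0
  join B6 pred B5: B5→B2 stop@B0
  B0 → ∅
  B1 → {B6}
  B2 → {B2,B6}
  B3 → ∅
  B4 → {B6}
  B5 → {B2,B6}
  B6 → ∅

φ for j: defs {B1,B4,B5}
  DF⁺ = {B2,B6}

Answer: ["B2", "B6"]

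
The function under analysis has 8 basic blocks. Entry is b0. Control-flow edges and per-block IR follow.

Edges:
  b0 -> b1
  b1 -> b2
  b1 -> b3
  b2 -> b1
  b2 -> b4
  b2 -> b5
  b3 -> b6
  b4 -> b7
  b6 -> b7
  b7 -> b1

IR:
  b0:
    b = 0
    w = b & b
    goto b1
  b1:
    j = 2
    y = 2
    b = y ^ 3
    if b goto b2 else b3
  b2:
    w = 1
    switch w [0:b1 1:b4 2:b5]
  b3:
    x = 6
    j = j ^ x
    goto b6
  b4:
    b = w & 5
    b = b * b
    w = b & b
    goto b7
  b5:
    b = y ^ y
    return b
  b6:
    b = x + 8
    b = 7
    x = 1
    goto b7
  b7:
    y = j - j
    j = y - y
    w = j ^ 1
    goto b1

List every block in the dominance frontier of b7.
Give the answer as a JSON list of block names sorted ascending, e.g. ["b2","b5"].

Answer: ["b1"]

Derivation:
idom tree: b1←b0 b2←b1 b3←b1 b4←b2 b5←b2 b6←b3 b7←b1
Dom∩ at merges:
  b1: preds {b0,b2,b7}: {b0} ∩ {b0,b1,b2} ∩ {b0,b1,b7} = {b0}; idom=b0
  b7: preds {b4,b6}: {b0,b1,b2,b4} ∩ {b0,b1,b3,b6} = {b0,b1}; idom=b1

DF walk-up:
  b1←b0: walk · to b0
  b1←b2: walk b2→b1 to b0
  b1←b7: walk b7→b1 to b0
  b7←b4: walk b4→b2 to b1
  b7←b6: walk b6→b3 to b1
  DF(b0)=∅
  DF(b1)={b1}
  DF(b2)={b1,b7}
  DF(b3)={b7}
  DF(b4)={b7}
  DF(b5)=∅
  DF(b6)={b7}
  DF(b7)={b1}

DF(b7) = ["b1"]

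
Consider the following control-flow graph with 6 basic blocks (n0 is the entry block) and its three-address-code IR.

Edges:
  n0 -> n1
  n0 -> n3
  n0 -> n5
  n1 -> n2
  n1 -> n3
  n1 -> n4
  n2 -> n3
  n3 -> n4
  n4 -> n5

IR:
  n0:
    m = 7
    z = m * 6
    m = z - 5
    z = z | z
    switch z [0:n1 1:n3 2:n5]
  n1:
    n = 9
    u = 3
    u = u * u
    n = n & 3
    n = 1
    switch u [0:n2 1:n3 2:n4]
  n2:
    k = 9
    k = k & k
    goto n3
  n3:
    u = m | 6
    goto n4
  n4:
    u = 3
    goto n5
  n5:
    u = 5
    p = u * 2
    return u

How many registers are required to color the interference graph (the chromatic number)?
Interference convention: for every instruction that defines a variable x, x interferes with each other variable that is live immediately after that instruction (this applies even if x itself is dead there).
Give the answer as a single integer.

Answer: 3

Analysis:
Block summaries:
  n0: {m,z} / ∅
  n1: {n,u} / ∅
  n2: {k} / ∅
  n3: {u} / {m}
  n4: {u} / ∅
  n5: {p,u} / ∅

Backward fixpoint:
  live n0: ∅→{m}
  live n1: {m}→{m}
  live n2: {m}→{m}
  live n3: {m}→∅
  live n4: ∅→∅
  live n5: ∅→∅

Conflict graph:
  k: {m}
  m: {k,n,u,z}
  n: {m,u}
  p: {u}
  u: {m,n,p}
  z: {m}

Colouring:
  lower bound: {m,n,u} mutually conflict ⇒ χ ≥ 3
  3-colouring: r0={m,p}  r1={k,u,z}  r2={n}
  χ = 3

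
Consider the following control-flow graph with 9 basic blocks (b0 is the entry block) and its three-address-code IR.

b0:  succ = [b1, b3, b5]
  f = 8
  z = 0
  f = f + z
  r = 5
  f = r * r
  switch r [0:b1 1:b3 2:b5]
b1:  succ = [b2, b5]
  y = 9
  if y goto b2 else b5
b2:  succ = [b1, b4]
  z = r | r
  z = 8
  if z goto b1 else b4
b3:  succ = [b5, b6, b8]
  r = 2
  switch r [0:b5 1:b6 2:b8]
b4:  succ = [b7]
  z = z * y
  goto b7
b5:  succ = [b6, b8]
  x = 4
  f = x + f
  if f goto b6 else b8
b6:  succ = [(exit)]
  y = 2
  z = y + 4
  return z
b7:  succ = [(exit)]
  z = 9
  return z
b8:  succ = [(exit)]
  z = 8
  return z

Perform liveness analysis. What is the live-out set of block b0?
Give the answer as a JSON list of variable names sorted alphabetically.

Answer: ["f", "r"]

Derivation:
Block summaries:
  b0: {f,r,z} / ∅
  b1: {y} / ∅
  b2: {z} / {r}
  b3: {r} / ∅
  b4: {z} / {y,z}
  b5: {f,x} / {f}
  b6: {y,z} / ∅
  b7: {z} / ∅
  b8: {z} / ∅

Liveness:
  live b0: ∅→{f,r}
  live b1: {f,r}→{f,r,y}
  live b2: {f,r,y}→{f,r,y,z}
  live b3: {f}→{f}
  live b4: {y,z}→∅
  live b5: {f}→∅
  live b6: ∅→∅
  live b7: ∅→∅
  live b8: ∅→∅

live-out(b0) = ["f", "r"]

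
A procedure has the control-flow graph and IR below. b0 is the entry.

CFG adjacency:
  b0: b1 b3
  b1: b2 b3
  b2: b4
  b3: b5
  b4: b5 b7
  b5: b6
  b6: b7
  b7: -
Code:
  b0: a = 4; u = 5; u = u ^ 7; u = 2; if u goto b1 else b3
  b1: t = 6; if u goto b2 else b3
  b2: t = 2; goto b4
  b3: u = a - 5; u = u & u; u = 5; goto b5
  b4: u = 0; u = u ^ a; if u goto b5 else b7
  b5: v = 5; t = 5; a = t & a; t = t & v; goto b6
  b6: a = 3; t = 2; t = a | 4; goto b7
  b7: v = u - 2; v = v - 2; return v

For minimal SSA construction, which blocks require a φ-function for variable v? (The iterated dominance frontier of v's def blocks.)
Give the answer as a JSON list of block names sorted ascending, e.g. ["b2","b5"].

idom tree: b1←b0 b2←b1 b3←b0 b4←b2 b5←b0 b6←b5 b7←b0
Dom at joins:
  b3: preds {b0,b1}: {b0} ∩ {b0,b1} = {b0}; idom=b0
  b5: preds {b3,b4}: {b0,b3} ∩ {b0,b1,b2,b4} = {b0}; idom=b0
  b7: preds {b4,b6}: {b0,b1,b2,b4} ∩ {b0,b5,b6} = {b0}; idom=b0

DF derivation:
  b3←b0: walk · to b0
  b3←b1: walk b1 to b0
  b5←b3: walk b3 to b0
  b5←b4: walk b4→b2→b1 to b0
  b7←b4: walk b4→b2→b1 to b0
  b7←b6: walk b6→b5 to b0
  DF(b0)=∅
  DF(b1)={b3,b5,b7}
  DF(b2)={b5,b7}
  DF(b3)={b5}
  DF(b4)={b5,b7}
  DF(b5)={b7}
  DF(b6)={b7}
  DF(b7)=∅

φ for v: defs {b5,b7}
  DF⁺ = {b7}

Answer: ["b7"]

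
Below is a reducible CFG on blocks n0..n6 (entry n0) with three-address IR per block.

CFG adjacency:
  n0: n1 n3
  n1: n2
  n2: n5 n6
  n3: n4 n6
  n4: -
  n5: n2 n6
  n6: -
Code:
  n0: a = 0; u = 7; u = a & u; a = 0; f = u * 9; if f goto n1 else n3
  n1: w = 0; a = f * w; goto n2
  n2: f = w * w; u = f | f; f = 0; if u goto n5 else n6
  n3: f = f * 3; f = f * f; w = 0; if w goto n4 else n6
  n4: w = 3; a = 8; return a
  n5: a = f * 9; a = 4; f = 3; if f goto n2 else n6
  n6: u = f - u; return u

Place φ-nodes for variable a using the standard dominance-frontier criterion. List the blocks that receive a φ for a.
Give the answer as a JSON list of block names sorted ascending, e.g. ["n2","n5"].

Answer: ["n2", "n6"]

Working:
idom tree: n1←n0 n2←n1 n3←n0 n4←n3 n5←n2 n6←n0
Join-block Dom:
  n2: preds {n1,n5}: {n0,n1} ∩ {n0,n1,n2,n5} = {n0,n1}; idom=n1
  n6: preds {n2,n3,n5}: {n0,n1,n2} ∩ {n0,n3} ∩ {n0,n1,n2,n5} = {n0}; idom=n0

DF derivation:
  n2←n1: walk · to n1
  n2←n5: walk n5→n2 to n1
  n6←n2: walk n2→n1 to n0
  n6←n3: walk n3 to n0
  n6←n5: walk n5→n2→n1 to n0
  n0 → ∅
  n1 → {n6}
  n2 → {n2,n6}
  n3 → {n6}
  n4 → ∅
  n5 → {n2,n6}
  n6 → ∅

φ for a: defs {n0,n1,n4,n5}
  DF⁺ = {n2,n6}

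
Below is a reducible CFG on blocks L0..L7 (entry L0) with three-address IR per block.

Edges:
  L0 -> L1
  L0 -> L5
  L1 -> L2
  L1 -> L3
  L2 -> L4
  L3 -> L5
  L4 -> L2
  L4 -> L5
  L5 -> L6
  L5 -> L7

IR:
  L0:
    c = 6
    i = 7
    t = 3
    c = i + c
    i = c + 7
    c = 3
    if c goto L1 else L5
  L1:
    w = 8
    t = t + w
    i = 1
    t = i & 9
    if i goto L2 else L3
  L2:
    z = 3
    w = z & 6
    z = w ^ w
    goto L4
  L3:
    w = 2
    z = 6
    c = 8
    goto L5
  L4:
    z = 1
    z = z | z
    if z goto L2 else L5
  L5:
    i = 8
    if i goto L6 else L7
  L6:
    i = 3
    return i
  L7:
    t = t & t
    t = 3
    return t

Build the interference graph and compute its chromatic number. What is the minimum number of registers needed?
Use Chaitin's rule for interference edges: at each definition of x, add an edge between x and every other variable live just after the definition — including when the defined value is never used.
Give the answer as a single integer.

Block summaries:
  L0: {c,i,t} / ∅
  L1: {i,t,w} / {t}
  L2: {w,z} / ∅
  L3: {c,w,z} / ∅
  L4: {z} / ∅
  L5: {i} / ∅
  L6: {i} / ∅
  L7: {t} / {t}

Backward fixpoint:
  live L0: ∅→{t}
  live L1: {t}→{t}
  live L2: {t}→{t}
  live L3: {t}→{t}
  live L4: {t}→{t}
  live L5: {t}→{t}
  live L6: ∅→∅
  live L7: {t}→∅

Conflict graph:
  c — {i,t}
  i — {c,t}
  t — {c,i,w,z}
  w — {t}
  z — {t}

Colouring:
  lower bound: {c,i,t} mutually conflict ⇒ χ ≥ 3
  3-colouring: r0={t}  r1={c,w,z}  r2={i}
  χ = 3

Answer: 3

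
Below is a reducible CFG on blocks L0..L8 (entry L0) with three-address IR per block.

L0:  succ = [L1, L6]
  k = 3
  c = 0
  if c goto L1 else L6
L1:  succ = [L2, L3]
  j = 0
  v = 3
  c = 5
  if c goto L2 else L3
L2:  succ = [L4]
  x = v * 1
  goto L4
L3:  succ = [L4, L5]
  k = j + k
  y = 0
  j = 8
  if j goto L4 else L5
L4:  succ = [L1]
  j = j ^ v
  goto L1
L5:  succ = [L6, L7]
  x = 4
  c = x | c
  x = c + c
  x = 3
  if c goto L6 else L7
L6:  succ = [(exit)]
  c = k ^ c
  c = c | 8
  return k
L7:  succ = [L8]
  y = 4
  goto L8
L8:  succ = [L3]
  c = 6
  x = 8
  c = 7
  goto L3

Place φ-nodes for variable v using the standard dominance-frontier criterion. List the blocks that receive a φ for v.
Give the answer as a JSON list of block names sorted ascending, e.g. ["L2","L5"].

idom tree: L1←L0 L2←L1 L3←L1 L4←L1 L5←L3 L6←L0 L7←L5 L8←L7
Join-block Dom:
  L1: preds {L0,L4}: {L0} ∩ {L0,L1,L4} = {L0}; idom=L0
  L3: preds {L1,L8}: {L0,L1} ∩ {L0,L1,L3,L5,L7,L8} = {L0,L1}; idom=L1
  L4: preds {L2,L3}: {L0,L1,L2} ∩ {L0,L1,L3} = {L0,L1}; idom=L1
  L6: preds {L0,L5}: {L0} ∩ {L0,L1,L3,L5} = {L0}; idom=L0

DF derivation:
  L1←L0: walk · to L0
  L1←L4: walk L4→L1 to L0
  L3←L1: walk · to L1
  L3←L8: walk L8→L7→L5→L3 to L1
  L4←L2: walk L2 to L1
  L4←L3: walk L3 to L1
  L6←L0: walk · to L0
  L6←L5: walk L5→L3→L1 to L0
  DF(L0)=∅
  DF(L1)={L1,L6}
  DF(L2)={L4}
  DF(L3)={L3,L4,L6}
  DF(L4)={L1}
  DF(L5)={L3,L6}
  DF(L6)=∅
  DF(L7)={L3}
  DF(L8)={L3}

φ for v: defs {L1}
  DF⁺ = {L1,L6}

Answer: ["L1", "L6"]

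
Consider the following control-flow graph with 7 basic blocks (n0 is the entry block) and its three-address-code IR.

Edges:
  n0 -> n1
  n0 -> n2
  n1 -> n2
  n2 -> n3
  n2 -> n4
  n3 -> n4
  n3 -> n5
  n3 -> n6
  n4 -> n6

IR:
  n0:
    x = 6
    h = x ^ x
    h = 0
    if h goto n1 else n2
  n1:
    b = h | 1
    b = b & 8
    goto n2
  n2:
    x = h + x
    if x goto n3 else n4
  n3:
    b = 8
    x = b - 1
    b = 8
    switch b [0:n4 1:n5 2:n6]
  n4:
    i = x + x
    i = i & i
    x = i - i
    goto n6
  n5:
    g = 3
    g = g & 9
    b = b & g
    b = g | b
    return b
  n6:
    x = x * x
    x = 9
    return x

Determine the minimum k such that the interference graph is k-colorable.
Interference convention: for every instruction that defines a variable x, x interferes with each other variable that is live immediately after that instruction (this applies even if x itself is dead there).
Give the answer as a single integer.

Per-block:
  n0 def {h,x} use ∅
  n1 def {b} use {h}
  n2 def {x} use {h,x}
  n3 def {b,x} use ∅
  n4 def {i,x} use {x}
  n5 def {b,g} use {b}
  n6 def {x} use {x}

Liveness:
  live n0: ∅→{h,x}
  live n1: {h,x}→{h,x}
  live n2: {h,x}→{x}
  live n3: ∅→{b,x}
  live n4: {x}→{x}
  live n5: {b}→∅
  live n6: {x}→∅

Interfere edges:
  b: {g,h,x}
  g: {b}
  h: {b,x}
  i: ∅
  x: {b,h}

Colouring:
  clique {b,h,x} ⇒ need ≥ 3
  3-colouring: R0={b,i}  R1={g,h}  R2={x}
  χ = 3

Answer: 3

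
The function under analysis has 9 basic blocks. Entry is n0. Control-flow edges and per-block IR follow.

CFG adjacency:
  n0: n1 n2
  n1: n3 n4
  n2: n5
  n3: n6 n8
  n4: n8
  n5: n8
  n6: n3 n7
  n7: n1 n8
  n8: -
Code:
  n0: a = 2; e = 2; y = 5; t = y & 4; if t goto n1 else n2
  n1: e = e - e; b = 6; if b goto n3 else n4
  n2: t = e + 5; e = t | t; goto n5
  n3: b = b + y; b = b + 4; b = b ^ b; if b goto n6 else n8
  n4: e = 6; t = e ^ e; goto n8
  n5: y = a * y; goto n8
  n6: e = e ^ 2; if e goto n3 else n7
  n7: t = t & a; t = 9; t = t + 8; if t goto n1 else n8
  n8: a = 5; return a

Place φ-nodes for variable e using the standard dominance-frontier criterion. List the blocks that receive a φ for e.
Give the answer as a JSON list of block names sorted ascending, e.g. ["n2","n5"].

Answer: ["n1", "n3", "n8"]

Derivation:
idom tree: n1←n0 n2←n0 n3←n1 n4←n1 n5←n2 n6←n3 n7←n6 n8←n0
Dom at joins:
  n1: preds {n0,n7}: {n0} ∩ {n0,n1,n3,n6,n7} = {n0}; idom=n0
  n3: preds {n1,n6}: {n0,n1} ∩ {n0,n1,n3,n6} = {n0,n1}; idom=n1
  n8: preds {n3,n4,n5,n7}: {n0,n1,n3} ∩ {n0,n1,n4} ∩ {n0,n2,n5} ∩ {n0,n1,n3,n6,n7} = {n0}; idom=n0

DF walk-up:
  join n1 pred n0: · stop@n0
  join n1 pred n7: n7→n6→n3→n1 stop@n0
  join n3 pred n1: · stop@n1
  join n3 pred n6: n6→n3 stop@n1
  join n8 pred n3: n3→n1 stop@n0
  join n8 pred n4: n4→n1 stop@n0
  join n8 pred n5: n5→n2 stop@n0
  join n8 pred n7: n7→n6→n3→n1 stop@n0
  n0: DF=∅
  n1: DF={n1,n8}
  n2: DF={n8}
  n3: DF={n1,n3,n8}
  n4: DF={n8}
  n5: DF={n8}
  n6: DF={n1,n3,n8}
  n7: DF={n1,n8}
  n8: DF=∅

φ for e: defs {n0,n1,n2,n4,n6}
  DF⁺ = {n1,n3,n8}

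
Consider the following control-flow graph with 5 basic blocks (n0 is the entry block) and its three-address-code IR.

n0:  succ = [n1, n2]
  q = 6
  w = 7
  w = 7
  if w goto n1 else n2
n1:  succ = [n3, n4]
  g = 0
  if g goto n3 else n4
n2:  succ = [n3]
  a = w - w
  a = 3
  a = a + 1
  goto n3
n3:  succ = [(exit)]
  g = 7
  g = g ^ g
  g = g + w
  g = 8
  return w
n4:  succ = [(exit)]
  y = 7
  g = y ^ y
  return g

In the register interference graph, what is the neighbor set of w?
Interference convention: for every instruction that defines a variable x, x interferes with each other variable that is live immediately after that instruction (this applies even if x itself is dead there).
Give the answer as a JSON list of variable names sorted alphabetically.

Answer: ["a", "g"]

Derivation:
Block summaries:
  n0: def={q,w} ue=∅
  n1: def={g} ue=∅
  n2: def={a} ue={w}
  n3: def={g} ue={w}
  n4: def={g,y} ue=∅

Liveness:
  n0 li=∅ lo={w}
  n1 li={w} lo={w}
  n2 li={w} lo={w}
  n3 li={w} lo=∅
  n4 li=∅ lo=∅

Interference:
  a — {w}
  g — {w}
  q — ∅
  w — {a,g}
  y — ∅

N(w) = ["a", "g"]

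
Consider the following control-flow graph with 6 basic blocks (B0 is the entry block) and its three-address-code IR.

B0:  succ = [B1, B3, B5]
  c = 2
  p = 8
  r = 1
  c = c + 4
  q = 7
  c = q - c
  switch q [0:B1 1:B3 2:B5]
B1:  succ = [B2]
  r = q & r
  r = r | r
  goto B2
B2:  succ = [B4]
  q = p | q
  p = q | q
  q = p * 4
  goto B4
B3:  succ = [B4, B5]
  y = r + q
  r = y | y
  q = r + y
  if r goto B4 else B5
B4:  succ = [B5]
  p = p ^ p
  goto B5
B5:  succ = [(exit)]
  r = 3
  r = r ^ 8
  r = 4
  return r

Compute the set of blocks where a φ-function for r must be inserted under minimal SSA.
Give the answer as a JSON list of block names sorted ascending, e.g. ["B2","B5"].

idom tree: B1←B0 B2←B1 B3←B0 B4←B0 B5←B0
Join-block Dom:
  B4: preds {B2,B3}: {B0,B1,B2} ∩ {B0,B3} = {B0}; idom=B0
  B5: preds {B0,B3,B4}: {B0} ∩ {B0,B3} ∩ {B0,B4} = {B0}; idom=B0

Frontier:
  join B4 pred B2: B2→B1 stop@B0
  join B4 pred B3: B3 stop@B0
  join B5 pred B0: · stop@B0
  join B5 pred B3: B3 stop@B0
  join B5 pred B4: B4 stop@B0
  B0: DF=∅
  B1: DF={B4}
  B2: DF={B4}
  B3: DF={B4,B5}
  B4: DF={B5}
  B5: DF=∅

φ for r: defs {B0,B1,B3,B5}
  DF⁺ = {B4,B5}

Answer: ["B4", "B5"]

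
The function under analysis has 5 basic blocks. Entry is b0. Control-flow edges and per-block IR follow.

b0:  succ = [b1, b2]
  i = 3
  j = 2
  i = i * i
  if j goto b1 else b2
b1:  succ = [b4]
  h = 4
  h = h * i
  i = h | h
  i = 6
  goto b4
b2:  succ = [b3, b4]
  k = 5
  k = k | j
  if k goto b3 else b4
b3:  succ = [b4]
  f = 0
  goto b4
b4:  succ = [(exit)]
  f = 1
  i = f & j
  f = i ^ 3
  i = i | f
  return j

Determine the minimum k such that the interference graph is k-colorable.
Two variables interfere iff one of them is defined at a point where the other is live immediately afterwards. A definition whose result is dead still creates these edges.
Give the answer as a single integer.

Block summaries:
  b0: def={i,j} ue=∅
  b1: def={h,i} ue={i}
  b2: def={k} ue={j}
  b3: def={f} ue=∅
  b4: def={f,i} ue={j}

Liveness:
  b0: in=∅ out={i,j}
  b1: in={i,j} out={j}
  b2: in={j} out={j}
  b3: in={j} out={j}
  b4: in={j} out=∅

Interfere edges:
  f: {i,j}
  h: {i,j}
  i: {f,h,j}
  j: {f,h,i,k}
  k: {j}

Registers:
  clique {f,i,j} ⇒ need ≥ 3
  assign f→r2 h→r2 i→r1 j→r0 k→r1 — no edge inside a register ⇒ χ ≤ 3
  χ = 3

Answer: 3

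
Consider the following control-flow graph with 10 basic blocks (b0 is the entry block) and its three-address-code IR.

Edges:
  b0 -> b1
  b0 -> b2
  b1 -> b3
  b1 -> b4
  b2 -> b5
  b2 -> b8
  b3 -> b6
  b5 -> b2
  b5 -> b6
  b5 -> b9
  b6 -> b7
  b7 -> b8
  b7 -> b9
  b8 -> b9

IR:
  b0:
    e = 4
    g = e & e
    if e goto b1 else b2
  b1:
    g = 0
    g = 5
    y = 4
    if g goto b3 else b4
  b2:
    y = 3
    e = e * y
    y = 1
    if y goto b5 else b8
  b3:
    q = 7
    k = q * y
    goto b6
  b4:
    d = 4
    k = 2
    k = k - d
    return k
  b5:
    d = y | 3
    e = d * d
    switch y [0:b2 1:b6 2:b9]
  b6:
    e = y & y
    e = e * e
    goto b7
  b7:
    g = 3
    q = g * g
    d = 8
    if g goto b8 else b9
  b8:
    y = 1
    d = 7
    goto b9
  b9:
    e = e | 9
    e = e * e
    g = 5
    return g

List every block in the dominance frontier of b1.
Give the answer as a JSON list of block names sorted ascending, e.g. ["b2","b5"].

idom tree: b1←b0 b2←b0 b3←b1 b4←b1 b5←b2 b6←b0 b7←b6 b8←b0 b9←b0
Dom at joins:
  b2: preds {b0,b5}: {b0} ∩ {b0,b2,b5} = {b0}; idom=b0
  b6: preds {b3,b5}: {b0,b1,b3} ∩ {b0,b2,b5} = {b0}; idom=b0
  b8: preds {b2,b7}: {b0,b2} ∩ {b0,b6,b7} = {b0}; idom=b0
  b9: preds {b5,b7,b8}: {b0,b2,b5} ∩ {b0,b6,b7} ∩ {b0,b8} = {b0}; idom=b0

DF walk-up:
  join b2 pred b0: · stop@b0
  join b2 pred b5: b5→b2 stop@b0
  join b6 pred b3: b3→b1 stop@b0
  join b6 pred b5: b5→b2 stop@b0
  join b8 pred b2: b2 stop@b0
  join b8 pred b7: b7→b6 stop@b0
  join b9 pred b5: b5→b2 stop@b0
  join b9 pred b7: b7→b6 stop@b0
  join b9 pred b8: b8 stop@b0
  b0: DF=∅
  b1: DF={b6}
  b2: DF={b2,b6,b8,b9}
  b3: DF={b6}
  b4: DF=∅
  b5: DF={b2,b6,b9}
  b6: DF={b8,b9}
  b7: DF={b8,b9}
  b8: DF={b9}
  b9: DF=∅

DF(b1) = ["b6"]

Answer: ["b6"]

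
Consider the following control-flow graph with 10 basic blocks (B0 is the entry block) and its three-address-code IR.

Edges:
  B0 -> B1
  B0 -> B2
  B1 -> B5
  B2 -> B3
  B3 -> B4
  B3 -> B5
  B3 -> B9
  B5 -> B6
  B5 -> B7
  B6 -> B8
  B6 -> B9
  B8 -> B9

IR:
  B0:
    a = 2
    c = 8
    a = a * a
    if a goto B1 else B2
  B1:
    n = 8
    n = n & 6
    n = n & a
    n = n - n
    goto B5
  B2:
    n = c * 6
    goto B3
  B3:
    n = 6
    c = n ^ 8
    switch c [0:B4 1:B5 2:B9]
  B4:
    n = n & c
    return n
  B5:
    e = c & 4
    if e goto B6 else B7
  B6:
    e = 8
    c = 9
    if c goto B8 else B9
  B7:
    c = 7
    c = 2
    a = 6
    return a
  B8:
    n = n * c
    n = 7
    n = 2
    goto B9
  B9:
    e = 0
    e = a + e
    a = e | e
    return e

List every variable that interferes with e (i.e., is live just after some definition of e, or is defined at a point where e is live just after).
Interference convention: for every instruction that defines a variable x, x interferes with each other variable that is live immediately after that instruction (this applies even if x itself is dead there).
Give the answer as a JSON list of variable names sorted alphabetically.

Block summaries:
  B0: def={a,c} ue=∅
  B1: def={n} ue={a}
  B2: def={n} ue={c}
  B3: def={c,n} ue=∅
  B4: def={n} ue={c,n}
  B5: def={e} ue={c}
  B6: def={c,e} ue=∅
  B7: def={a,c} ue=∅
  B8: def={n} ue={c,n}
  B9: def={a,e} ue={a}

Live sets:
  B0: in=∅ out={a,c}
  B1: in={a,c} out={a,c,n}
  B2: in={a,c} out={a}
  B3: in={a} out={a,c,n}
  B4: in={c,n} out=∅
  B5: in={a,c,n} out={a,n}
  B6: in={a,n} out={a,c,n}
  B7: in=∅ out=∅
  B8: in={a,c,n} out={a}
  B9: in={a} out=∅

Interference:
  a↔{c,e,n}
  c↔{a,n}
  e↔{a,n}
  n↔{a,c,e}

N(e) = ["a", "n"]

Answer: ["a", "n"]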